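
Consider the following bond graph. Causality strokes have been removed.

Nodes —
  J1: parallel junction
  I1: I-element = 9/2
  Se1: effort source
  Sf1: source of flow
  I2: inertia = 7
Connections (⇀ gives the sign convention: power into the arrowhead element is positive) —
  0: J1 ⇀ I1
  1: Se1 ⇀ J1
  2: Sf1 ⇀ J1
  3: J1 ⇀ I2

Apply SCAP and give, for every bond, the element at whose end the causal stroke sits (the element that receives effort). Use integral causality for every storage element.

bond 1 stroke at J1  (Se1: effort source, stroke at far end)
bond 2 stroke at Sf1  (source Sf1 imposes f)
bond 0 stroke at I1  (J1 effort already set via bond 1)
bond 3 stroke at I2  (J1: bond 1 brought effort, rest push out)

b0 stroke→I1
b1 stroke→J1
b2 stroke→Sf1
b3 stroke→I2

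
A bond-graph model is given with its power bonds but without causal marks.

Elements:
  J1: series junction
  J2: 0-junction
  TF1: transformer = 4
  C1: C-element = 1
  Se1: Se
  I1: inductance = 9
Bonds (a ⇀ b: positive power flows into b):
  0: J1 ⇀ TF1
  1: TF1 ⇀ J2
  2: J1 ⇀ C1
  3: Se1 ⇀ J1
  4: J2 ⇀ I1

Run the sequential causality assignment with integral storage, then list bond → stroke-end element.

b0 stroke→TF1
b1 stroke→J2
b2 stroke→J1
b3 stroke→J1
b4 stroke→I1

β3 |J1  (source Se1 imposes e)
β2 |J1  (C1 outputs effort q/C1)
β0 |TF1  (only one flow-in slot at J1)
β1 |J2  (TF TF1: opposite of bond 0)
β4 |I1  (0-jn J2 has e-setter on 1)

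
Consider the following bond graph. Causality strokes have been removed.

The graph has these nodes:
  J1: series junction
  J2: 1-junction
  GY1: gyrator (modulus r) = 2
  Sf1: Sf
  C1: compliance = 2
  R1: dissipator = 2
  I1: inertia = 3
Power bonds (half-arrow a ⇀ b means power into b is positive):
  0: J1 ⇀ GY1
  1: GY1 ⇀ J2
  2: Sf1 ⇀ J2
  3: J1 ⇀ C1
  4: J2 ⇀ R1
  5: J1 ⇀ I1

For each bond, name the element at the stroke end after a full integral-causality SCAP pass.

β2 |Sf1  (Sf1 fixes flow; stroke at Sf1)
β1 |J2  (common-f at J2 fixed by 2)
β4 |J2  (common-f at J2 fixed by 2)
β0 |J1  (GY1 both-in/both-out from 1)
β3 |J1  (C1 integral (e out))
β5 |I1  (closing 1-jn rule on J1)

bond 0 stroke→J1
bond 1 stroke→J2
bond 2 stroke→Sf1
bond 3 stroke→J1
bond 4 stroke→J2
bond 5 stroke→I1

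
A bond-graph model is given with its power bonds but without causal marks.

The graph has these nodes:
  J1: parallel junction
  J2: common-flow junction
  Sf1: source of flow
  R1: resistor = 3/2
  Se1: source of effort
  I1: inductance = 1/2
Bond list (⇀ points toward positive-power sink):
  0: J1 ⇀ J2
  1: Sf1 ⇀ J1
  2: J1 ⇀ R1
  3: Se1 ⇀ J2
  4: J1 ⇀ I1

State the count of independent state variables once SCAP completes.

1  (I1 all integral)

b1 →Sf1  (source Sf1 imposes f)
b3 →J2  (Se1: effort source, stroke at far end)
b0 →J1  (J2 needs exactly one f-in)
b2 →R1  (0-jn J1 has e-setter on 0)
b4 →I1  (J1 effort already set via bond 0)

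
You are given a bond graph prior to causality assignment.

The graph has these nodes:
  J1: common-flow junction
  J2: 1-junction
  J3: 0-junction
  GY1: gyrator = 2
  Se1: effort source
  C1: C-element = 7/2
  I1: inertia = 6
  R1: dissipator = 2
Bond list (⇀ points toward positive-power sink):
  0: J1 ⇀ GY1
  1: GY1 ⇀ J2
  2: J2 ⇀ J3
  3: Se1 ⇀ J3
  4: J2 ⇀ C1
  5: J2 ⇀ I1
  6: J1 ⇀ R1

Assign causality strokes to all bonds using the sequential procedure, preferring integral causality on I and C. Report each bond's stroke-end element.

#0 |J1
#1 |J2
#2 |J2
#3 |J3
#4 |J2
#5 |I1
#6 |R1

#3 stroke at J3  (Se1 (Se) sets effort on bond)
#2 stroke at J2  (0-jn J3 has e-setter on 3)
#4 stroke at J2  (C1 integral (e out))
#5 stroke at I1  (I1 integral (f out))
#1 stroke at J2  (common-f at J2 fixed by 5)
#0 stroke at J1  (GY1: gyrator matches bond 1)
#6 stroke at R1  (closing 1-jn rule on J1)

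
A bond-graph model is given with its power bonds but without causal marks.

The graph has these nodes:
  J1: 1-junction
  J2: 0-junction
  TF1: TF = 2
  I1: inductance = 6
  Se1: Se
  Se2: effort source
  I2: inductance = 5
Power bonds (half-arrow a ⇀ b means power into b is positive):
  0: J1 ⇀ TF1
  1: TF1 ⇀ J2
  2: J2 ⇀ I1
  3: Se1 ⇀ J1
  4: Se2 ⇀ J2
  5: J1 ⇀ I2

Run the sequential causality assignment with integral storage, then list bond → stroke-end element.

b3 stroke→J1  (Se1 (Se) sets effort on bond)
b4 stroke→J2  (source Se2 imposes e)
b1 stroke→TF1  (J2 effort already set via bond 4)
b2 stroke→I1  (J2 effort already set via bond 4)
b0 stroke→J1  (through TF1, causality passes straight; one stroke at TF1)
b5 stroke→I2  (closing 1-jn rule on J1)

β0 stroke→J1
β1 stroke→TF1
β2 stroke→I1
β3 stroke→J1
β4 stroke→J2
β5 stroke→I2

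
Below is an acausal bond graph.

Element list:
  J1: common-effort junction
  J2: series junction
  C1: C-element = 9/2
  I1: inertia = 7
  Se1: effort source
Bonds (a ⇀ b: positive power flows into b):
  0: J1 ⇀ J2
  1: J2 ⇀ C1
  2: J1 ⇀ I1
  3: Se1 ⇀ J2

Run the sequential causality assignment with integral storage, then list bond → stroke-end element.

bond 3 stroke→J2  (Se1 fixes effort; stroke away)
bond 1 stroke→J2  (prefer integral on C1)
bond 0 stroke→J1  (J2: last free bond brings flow in)
bond 2 stroke→I1  (common-e at J1 fixed by 0)

#0 stroke at J1
#1 stroke at J2
#2 stroke at I1
#3 stroke at J2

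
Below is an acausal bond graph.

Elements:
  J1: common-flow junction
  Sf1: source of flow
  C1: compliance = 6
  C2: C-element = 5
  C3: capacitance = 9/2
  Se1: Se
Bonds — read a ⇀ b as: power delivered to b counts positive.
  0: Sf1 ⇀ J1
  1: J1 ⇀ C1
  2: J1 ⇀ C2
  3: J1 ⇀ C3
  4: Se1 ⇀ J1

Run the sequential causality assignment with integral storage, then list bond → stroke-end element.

bond 0 →Sf1
bond 1 →J1
bond 2 →J1
bond 3 →J1
bond 4 →J1

#0 |Sf1  (source Sf1 imposes f)
#4 |J1  (Se1: effort source, stroke at far end)
#1 |J1  (J1 flow already set via bond 0)
#2 |J1  (common-f at J1 fixed by 0)
#3 |J1  (J1: bond 0 brought flow, rest push out)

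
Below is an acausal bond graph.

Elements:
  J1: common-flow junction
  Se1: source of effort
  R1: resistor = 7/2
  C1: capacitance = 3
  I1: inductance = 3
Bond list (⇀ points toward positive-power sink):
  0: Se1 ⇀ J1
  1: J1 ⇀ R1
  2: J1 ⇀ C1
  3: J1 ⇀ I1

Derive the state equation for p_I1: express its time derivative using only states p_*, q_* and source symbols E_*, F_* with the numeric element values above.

β0 |J1  (Se1 fixes effort; stroke away)
β2 |J1  (prefer integral on C1)
β3 |I1  (I1 outputs flow p/I1)
β1 |J1  (common-f at J1 fixed by 3)

dp_I1/dt = E_Se1 - 7*p_I1/6 - q_C1/3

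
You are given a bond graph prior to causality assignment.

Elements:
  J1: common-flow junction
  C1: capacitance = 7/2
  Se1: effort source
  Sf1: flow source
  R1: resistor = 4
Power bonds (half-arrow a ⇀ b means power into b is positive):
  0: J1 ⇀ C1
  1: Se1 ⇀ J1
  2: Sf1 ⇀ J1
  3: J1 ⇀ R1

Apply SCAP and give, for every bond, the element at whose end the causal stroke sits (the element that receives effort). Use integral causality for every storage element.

β0 →J1
β1 →J1
β2 →Sf1
β3 →J1

β1 stroke at J1  (Se1: effort source, stroke at far end)
β2 stroke at Sf1  (Sf1 fixes flow; stroke at Sf1)
β0 stroke at J1  (J1: bond 2 brought flow, rest push out)
β3 stroke at J1  (common-f at J1 fixed by 2)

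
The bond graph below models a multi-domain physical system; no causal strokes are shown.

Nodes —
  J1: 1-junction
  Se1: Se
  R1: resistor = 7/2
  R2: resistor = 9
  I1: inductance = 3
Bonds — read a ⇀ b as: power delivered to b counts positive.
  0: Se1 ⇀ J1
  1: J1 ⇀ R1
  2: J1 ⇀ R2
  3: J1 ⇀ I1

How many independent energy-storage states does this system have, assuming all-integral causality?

1  (I1 all integral)

#0 stroke at J1  (Se1 (Se) sets effort on bond)
#3 stroke at I1  (prefer integral on I1)
#1 stroke at J1  (J1: bond 3 brought flow, rest push out)
#2 stroke at J1  (1-jn J1 has f-setter on 3)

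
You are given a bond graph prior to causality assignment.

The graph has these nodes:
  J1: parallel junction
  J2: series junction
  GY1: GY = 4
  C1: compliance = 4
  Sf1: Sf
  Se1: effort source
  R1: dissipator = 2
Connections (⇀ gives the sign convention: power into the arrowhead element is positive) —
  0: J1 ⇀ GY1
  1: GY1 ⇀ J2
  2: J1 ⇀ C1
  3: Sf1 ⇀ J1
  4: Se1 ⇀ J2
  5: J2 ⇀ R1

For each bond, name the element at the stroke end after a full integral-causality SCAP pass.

#0 |GY1
#1 |GY1
#2 |J1
#3 |Sf1
#4 |J2
#5 |J2

bond 3 |Sf1  (Sf1 fixes flow; stroke at Sf1)
bond 4 |J2  (source Se1 imposes e)
bond 2 |J1  (C1 integral (e out))
bond 0 |GY1  (J1: bond 2 brought effort, rest push out)
bond 1 |GY1  (GY1: gyrator matches bond 0)
bond 5 |J2  (1-jn J2 has f-setter on 1)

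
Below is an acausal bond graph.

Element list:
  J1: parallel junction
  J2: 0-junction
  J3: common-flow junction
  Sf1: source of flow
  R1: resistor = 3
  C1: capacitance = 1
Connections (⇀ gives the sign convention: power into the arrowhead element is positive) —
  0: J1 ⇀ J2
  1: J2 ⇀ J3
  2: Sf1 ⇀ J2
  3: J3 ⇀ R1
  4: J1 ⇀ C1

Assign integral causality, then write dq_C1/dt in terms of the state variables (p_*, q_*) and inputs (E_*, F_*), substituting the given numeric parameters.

dq_C1/dt = F_Sf1 - q_C1/3

b2 →Sf1  (Sf1 fixes flow; stroke at Sf1)
b4 →J1  (C1 integral (e out))
b0 →J2  (0-jn J1 has e-setter on 4)
b1 →J3  (0-jn J2 has e-setter on 0)
b3 →R1  (J3: last free bond brings flow in)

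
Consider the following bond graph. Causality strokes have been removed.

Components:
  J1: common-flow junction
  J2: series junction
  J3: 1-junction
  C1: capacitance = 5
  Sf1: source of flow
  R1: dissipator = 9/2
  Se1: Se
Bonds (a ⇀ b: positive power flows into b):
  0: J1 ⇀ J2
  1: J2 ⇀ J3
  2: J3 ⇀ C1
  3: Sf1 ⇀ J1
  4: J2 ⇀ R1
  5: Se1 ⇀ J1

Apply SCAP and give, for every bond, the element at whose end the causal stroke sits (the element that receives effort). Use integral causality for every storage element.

β0 stroke→J1
β1 stroke→J2
β2 stroke→J3
β3 stroke→Sf1
β4 stroke→J2
β5 stroke→J1

#3 →Sf1  (Sf1 (Sf) sets flow on bond)
#5 →J1  (source Se1 imposes e)
#0 →J1  (common-f at J1 fixed by 3)
#1 →J2  (J2 flow already set via bond 0)
#4 →J2  (J2: bond 0 brought flow, rest push out)
#2 →J3  (1-jn J3 has f-setter on 1)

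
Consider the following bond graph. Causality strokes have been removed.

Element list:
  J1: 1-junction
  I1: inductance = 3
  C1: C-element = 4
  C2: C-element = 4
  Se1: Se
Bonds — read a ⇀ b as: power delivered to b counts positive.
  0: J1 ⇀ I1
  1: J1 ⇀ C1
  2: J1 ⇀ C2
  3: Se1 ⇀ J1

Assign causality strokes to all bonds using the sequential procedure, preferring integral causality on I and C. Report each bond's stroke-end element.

#3 stroke→J1  (Se1 (Se) sets effort on bond)
#0 stroke→I1  (I1: I, integral causality)
#1 stroke→J1  (J1: bond 0 brought flow, rest push out)
#2 stroke→J1  (common-f at J1 fixed by 0)

β0 stroke→I1
β1 stroke→J1
β2 stroke→J1
β3 stroke→J1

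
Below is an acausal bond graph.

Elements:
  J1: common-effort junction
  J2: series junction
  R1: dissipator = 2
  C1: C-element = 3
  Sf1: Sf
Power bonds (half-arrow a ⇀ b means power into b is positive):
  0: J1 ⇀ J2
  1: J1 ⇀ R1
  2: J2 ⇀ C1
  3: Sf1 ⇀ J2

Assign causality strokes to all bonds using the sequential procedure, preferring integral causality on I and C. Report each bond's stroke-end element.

bond 3 →Sf1  (source Sf1 imposes f)
bond 0 →J2  (1-jn J2 has f-setter on 3)
bond 2 →J2  (J2 flow already set via bond 3)
bond 1 →J1  (closing 0-jn rule on J1)

β0 →J2
β1 →J1
β2 →J2
β3 →Sf1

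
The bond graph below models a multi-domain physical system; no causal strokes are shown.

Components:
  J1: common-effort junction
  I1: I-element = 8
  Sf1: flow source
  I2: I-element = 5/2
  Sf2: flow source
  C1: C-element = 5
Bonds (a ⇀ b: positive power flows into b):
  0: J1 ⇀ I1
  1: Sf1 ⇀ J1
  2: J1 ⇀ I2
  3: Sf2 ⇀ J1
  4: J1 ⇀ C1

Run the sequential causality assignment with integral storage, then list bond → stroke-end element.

#1 stroke→Sf1  (source Sf1 imposes f)
#3 stroke→Sf2  (Sf2: flow source, stroke at near end)
#0 stroke→I1  (I1 outputs flow p/I1)
#2 stroke→I2  (I2 outputs flow p/I2)
#4 stroke→J1  (J1: last free bond brings effort in)

bond 0 stroke→I1
bond 1 stroke→Sf1
bond 2 stroke→I2
bond 3 stroke→Sf2
bond 4 stroke→J1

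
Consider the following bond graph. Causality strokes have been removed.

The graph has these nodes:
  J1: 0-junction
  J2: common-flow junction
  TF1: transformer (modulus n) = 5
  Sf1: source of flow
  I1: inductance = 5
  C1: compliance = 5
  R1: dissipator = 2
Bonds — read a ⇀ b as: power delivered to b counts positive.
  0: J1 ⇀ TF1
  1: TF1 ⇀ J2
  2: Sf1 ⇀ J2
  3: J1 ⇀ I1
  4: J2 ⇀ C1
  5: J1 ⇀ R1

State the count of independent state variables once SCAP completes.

b2 →Sf1  (Sf1: flow source, stroke at near end)
b1 →J2  (J2 flow already set via bond 2)
b4 →J2  (1-jn J2 has f-setter on 2)
b0 →TF1  (TF1 one-in-one-out from 1)
b3 →I1  (prefer integral on I1)
b5 →J1  (only one effort-in slot at J1)

2  (C1, I1 all integral)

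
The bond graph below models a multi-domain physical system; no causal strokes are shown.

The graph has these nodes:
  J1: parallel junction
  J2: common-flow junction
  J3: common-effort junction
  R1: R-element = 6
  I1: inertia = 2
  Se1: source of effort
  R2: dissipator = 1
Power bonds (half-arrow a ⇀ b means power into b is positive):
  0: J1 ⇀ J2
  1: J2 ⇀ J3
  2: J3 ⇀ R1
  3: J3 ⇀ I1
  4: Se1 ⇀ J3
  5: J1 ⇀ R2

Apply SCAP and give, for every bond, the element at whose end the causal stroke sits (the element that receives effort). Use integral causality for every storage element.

b0 stroke→J1
b1 stroke→J2
b2 stroke→R1
b3 stroke→I1
b4 stroke→J3
b5 stroke→R2

b4 stroke at J3  (Se1 (Se) sets effort on bond)
b1 stroke at J2  (J3: bond 4 brought effort, rest push out)
b2 stroke at R1  (0-jn J3 has e-setter on 4)
b3 stroke at I1  (J3: bond 4 brought effort, rest push out)
b0 stroke at J1  (closing 1-jn rule on J2)
b5 stroke at R2  (common-e at J1 fixed by 0)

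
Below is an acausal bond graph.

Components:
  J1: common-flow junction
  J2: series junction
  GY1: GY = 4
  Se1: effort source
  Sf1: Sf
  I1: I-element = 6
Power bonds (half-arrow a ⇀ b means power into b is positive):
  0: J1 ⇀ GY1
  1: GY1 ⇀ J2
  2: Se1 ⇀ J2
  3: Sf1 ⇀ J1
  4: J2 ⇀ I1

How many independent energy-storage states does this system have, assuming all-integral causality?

1  (I1 all integral)

#2 stroke→J2  (Se1 fixes effort; stroke away)
#3 stroke→Sf1  (Sf1 (Sf) sets flow on bond)
#0 stroke→J1  (J1: bond 3 brought flow, rest push out)
#1 stroke→J2  (GY1 both-in/both-out from 0)
#4 stroke→I1  (closing 1-jn rule on J2)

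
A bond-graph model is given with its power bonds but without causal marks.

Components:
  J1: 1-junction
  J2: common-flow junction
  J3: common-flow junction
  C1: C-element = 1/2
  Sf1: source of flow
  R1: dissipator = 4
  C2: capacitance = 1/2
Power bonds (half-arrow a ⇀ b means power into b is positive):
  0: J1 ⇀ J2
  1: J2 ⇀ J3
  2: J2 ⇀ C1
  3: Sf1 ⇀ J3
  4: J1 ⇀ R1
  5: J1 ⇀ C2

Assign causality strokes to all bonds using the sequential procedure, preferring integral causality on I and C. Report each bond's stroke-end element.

b3 stroke→Sf1  (Sf1 fixes flow; stroke at Sf1)
b1 stroke→J3  (J3: bond 3 brought flow, rest push out)
b0 stroke→J2  (common-f at J2 fixed by 1)
b2 stroke→J2  (J2 flow already set via bond 1)
b4 stroke→J1  (1-jn J1 has f-setter on 0)
b5 stroke→J1  (J1 flow already set via bond 0)

b0 stroke at J2
b1 stroke at J3
b2 stroke at J2
b3 stroke at Sf1
b4 stroke at J1
b5 stroke at J1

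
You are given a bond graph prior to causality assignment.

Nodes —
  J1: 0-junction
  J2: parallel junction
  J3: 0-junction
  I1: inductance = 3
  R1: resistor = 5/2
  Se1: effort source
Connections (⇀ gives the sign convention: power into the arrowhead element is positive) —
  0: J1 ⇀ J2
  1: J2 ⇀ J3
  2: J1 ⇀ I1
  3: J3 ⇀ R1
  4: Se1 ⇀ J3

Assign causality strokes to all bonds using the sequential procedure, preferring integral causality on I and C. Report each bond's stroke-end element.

β4 |J3  (Se1 fixes effort; stroke away)
β1 |J2  (J3 effort already set via bond 4)
β3 |R1  (common-e at J3 fixed by 4)
β0 |J1  (common-e at J2 fixed by 1)
β2 |I1  (J1 effort already set via bond 0)

β0 stroke at J1
β1 stroke at J2
β2 stroke at I1
β3 stroke at R1
β4 stroke at J3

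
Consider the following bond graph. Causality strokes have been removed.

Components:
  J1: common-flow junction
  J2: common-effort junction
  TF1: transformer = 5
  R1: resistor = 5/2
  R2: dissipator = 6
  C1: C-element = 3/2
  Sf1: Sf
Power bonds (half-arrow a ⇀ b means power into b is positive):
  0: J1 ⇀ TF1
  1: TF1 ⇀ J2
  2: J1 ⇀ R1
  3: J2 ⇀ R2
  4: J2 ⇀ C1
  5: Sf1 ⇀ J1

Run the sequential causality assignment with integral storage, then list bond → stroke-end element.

bond 0 stroke→J1
bond 1 stroke→TF1
bond 2 stroke→J1
bond 3 stroke→R2
bond 4 stroke→J2
bond 5 stroke→Sf1

#5 →Sf1  (Sf1: flow source, stroke at near end)
#0 →J1  (common-f at J1 fixed by 5)
#2 →J1  (J1 flow already set via bond 5)
#1 →TF1  (TF1 one-in-one-out from 0)
#4 →J2  (C1: C, integral causality)
#3 →R2  (J2: bond 4 brought effort, rest push out)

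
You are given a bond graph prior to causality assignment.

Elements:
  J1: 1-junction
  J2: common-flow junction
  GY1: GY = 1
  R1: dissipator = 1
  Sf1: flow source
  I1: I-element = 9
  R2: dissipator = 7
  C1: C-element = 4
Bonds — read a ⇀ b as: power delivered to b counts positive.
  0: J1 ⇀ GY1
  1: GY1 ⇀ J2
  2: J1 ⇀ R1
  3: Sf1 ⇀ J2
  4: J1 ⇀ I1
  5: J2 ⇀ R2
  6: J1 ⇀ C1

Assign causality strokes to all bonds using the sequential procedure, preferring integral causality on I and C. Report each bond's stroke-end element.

#0 →J1
#1 →J2
#2 →J1
#3 →Sf1
#4 →I1
#5 →J2
#6 →J1

β3 stroke→Sf1  (Sf1 (Sf) sets flow on bond)
β1 stroke→J2  (common-f at J2 fixed by 3)
β5 stroke→J2  (J2 flow already set via bond 3)
β0 stroke→J1  (through GY1, causality inverts; strokes same side of GY1)
β4 stroke→I1  (I1: I, integral causality)
β2 stroke→J1  (J1 flow already set via bond 4)
β6 stroke→J1  (1-jn J1 has f-setter on 4)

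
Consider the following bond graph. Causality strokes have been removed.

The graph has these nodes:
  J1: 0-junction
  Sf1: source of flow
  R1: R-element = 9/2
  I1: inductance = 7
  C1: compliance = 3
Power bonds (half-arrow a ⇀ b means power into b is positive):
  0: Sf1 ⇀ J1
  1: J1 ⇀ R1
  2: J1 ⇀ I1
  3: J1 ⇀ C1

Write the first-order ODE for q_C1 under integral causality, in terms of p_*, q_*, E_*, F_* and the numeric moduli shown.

bond 0 stroke at Sf1  (Sf1 (Sf) sets flow on bond)
bond 2 stroke at I1  (prefer integral on I1)
bond 3 stroke at J1  (prefer integral on C1)
bond 1 stroke at R1  (0-jn J1 has e-setter on 3)

dq_C1/dt = F_Sf1 - p_I1/7 - 2*q_C1/27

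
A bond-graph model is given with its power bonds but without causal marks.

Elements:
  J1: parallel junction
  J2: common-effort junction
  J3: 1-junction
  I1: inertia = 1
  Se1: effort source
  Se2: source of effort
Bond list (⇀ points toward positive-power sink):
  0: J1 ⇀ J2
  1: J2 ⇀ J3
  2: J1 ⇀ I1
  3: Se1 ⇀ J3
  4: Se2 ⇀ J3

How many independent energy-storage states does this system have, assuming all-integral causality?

1  (I1 all integral)

b3 stroke at J3  (Se1: effort source, stroke at far end)
b4 stroke at J3  (source Se2 imposes e)
b1 stroke at J2  (closing 1-jn rule on J3)
b0 stroke at J1  (common-e at J2 fixed by 1)
b2 stroke at I1  (J1 effort already set via bond 0)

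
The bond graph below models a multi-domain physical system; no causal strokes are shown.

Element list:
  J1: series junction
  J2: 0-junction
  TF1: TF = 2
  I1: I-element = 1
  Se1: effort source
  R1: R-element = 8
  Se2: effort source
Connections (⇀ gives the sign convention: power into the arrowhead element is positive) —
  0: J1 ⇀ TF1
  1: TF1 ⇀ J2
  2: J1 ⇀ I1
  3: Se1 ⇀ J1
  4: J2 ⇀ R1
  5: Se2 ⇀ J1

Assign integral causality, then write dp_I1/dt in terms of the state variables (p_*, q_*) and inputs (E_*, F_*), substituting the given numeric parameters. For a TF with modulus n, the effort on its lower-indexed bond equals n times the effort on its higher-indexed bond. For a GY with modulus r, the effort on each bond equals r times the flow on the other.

β3 →J1  (source Se1 imposes e)
β5 →J1  (Se2 (Se) sets effort on bond)
β2 →I1  (I1 outputs flow p/I1)
β0 →J1  (J1 flow already set via bond 2)
β1 →TF1  (TF1 one-in-one-out from 0)
β4 →J2  (only one effort-in slot at J2)

dp_I1/dt = E_Se1 + E_Se2 - 32*p_I1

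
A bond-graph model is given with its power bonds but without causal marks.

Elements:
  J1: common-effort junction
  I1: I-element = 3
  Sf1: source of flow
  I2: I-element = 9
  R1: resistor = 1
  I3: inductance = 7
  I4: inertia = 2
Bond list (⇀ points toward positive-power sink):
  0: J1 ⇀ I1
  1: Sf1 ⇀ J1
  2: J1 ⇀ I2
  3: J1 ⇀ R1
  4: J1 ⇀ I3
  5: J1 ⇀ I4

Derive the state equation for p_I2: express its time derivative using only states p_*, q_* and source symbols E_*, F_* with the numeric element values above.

dp_I2/dt = F_Sf1 - p_I1/3 - p_I2/9 - p_I3/7 - p_I4/2

bond 1 stroke→Sf1  (Sf1 (Sf) sets flow on bond)
bond 0 stroke→I1  (I1 integral (f out))
bond 2 stroke→I2  (I2 outputs flow p/I2)
bond 4 stroke→I3  (I3 outputs flow p/I3)
bond 5 stroke→I4  (I4 integral (f out))
bond 3 stroke→J1  (closing 0-jn rule on J1)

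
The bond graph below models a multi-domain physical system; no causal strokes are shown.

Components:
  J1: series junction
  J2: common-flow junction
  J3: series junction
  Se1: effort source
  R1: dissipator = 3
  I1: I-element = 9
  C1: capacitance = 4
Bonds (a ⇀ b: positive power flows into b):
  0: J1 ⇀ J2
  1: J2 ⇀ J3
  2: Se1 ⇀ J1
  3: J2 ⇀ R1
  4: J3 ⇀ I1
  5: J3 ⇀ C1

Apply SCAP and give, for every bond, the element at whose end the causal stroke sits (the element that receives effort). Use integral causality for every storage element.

bond 0 stroke at J2
bond 1 stroke at J3
bond 2 stroke at J1
bond 3 stroke at J2
bond 4 stroke at I1
bond 5 stroke at J3

bond 2 stroke→J1  (source Se1 imposes e)
bond 0 stroke→J2  (closing 1-jn rule on J1)
bond 4 stroke→I1  (I1 integral (f out))
bond 1 stroke→J3  (J3 flow already set via bond 4)
bond 5 stroke→J3  (1-jn J3 has f-setter on 4)
bond 3 stroke→J2  (J2 flow already set via bond 1)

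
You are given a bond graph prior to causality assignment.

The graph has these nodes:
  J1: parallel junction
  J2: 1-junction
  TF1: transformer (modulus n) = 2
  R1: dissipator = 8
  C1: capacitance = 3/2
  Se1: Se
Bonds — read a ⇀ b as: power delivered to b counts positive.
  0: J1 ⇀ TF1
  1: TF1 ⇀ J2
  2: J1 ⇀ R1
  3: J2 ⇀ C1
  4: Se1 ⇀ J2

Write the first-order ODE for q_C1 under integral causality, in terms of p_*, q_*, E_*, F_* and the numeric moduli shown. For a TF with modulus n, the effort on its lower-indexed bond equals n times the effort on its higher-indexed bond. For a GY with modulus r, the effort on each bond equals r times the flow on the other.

#4 |J2  (source Se1 imposes e)
#3 |J2  (C1: C, integral causality)
#1 |TF1  (J2: last free bond brings flow in)
#0 |J1  (through TF1, causality passes straight; one stroke at TF1)
#2 |R1  (0-jn J1 has e-setter on 0)

dq_C1/dt = E_Se1/2 - q_C1/3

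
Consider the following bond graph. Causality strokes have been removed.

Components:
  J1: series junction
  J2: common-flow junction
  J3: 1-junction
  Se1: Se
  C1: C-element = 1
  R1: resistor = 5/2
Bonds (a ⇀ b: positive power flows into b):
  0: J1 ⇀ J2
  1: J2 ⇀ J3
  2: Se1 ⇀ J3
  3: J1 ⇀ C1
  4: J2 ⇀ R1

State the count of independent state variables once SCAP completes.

#2 stroke→J3  (Se1 fixes effort; stroke away)
#1 stroke→J2  (only one flow-in slot at J3)
#3 stroke→J1  (prefer integral on C1)
#0 stroke→J2  (J1: last free bond brings flow in)
#4 stroke→R1  (J2: last free bond brings flow in)

1  (C1 all integral)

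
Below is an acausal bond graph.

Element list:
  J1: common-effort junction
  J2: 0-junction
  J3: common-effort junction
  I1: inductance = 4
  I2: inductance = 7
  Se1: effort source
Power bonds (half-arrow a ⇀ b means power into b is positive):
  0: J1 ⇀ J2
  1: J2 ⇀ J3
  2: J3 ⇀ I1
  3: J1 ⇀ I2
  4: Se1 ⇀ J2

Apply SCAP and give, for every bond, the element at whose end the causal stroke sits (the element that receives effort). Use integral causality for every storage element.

β0 →J1
β1 →J3
β2 →I1
β3 →I2
β4 →J2

bond 4 →J2  (Se1 (Se) sets effort on bond)
bond 0 →J1  (J2 effort already set via bond 4)
bond 1 →J3  (0-jn J2 has e-setter on 4)
bond 2 →I1  (J3 effort already set via bond 1)
bond 3 →I2  (common-e at J1 fixed by 0)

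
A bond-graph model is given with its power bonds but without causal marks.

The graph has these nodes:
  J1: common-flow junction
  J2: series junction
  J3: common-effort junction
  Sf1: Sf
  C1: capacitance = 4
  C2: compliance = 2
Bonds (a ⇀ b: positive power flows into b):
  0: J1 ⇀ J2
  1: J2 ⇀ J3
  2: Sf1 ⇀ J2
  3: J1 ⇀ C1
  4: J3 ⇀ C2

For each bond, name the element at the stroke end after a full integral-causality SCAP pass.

b2 |Sf1  (Sf1 (Sf) sets flow on bond)
b0 |J2  (1-jn J2 has f-setter on 2)
b1 |J2  (common-f at J2 fixed by 2)
b4 |J3  (J3 needs exactly one e-in)
b3 |J1  (J1 flow already set via bond 0)

b0 stroke→J2
b1 stroke→J2
b2 stroke→Sf1
b3 stroke→J1
b4 stroke→J3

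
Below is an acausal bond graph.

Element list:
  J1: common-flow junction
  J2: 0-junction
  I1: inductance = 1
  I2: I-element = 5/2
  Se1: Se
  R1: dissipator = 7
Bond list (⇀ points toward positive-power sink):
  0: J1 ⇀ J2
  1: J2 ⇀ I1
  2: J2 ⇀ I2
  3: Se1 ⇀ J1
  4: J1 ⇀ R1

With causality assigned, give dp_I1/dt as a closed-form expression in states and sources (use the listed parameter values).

dp_I1/dt = E_Se1 - 7*p_I1 - 14*p_I2/5

bond 3 stroke→J1  (Se1: effort source, stroke at far end)
bond 1 stroke→I1  (I1 integral (f out))
bond 2 stroke→I2  (I2 outputs flow p/I2)
bond 0 stroke→J2  (J2 needs exactly one e-in)
bond 4 stroke→J1  (J1 flow already set via bond 0)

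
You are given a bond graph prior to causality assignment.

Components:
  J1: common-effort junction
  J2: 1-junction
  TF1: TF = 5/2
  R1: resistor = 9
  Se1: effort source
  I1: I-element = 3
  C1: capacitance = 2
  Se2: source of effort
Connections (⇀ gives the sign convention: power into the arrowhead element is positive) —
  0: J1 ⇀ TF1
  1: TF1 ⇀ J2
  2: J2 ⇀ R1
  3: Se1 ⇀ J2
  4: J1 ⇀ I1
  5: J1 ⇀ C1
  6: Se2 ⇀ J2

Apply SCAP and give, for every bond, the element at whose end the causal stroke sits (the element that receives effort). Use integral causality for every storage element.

bond 3 stroke at J2  (Se1 fixes effort; stroke away)
bond 6 stroke at J2  (Se2 (Se) sets effort on bond)
bond 4 stroke at I1  (prefer integral on I1)
bond 5 stroke at J1  (C1: C, integral causality)
bond 0 stroke at TF1  (0-jn J1 has e-setter on 5)
bond 1 stroke at J2  (TF1: transformer flips bond 0)
bond 2 stroke at R1  (J2 needs exactly one f-in)

bond 0 stroke→TF1
bond 1 stroke→J2
bond 2 stroke→R1
bond 3 stroke→J2
bond 4 stroke→I1
bond 5 stroke→J1
bond 6 stroke→J2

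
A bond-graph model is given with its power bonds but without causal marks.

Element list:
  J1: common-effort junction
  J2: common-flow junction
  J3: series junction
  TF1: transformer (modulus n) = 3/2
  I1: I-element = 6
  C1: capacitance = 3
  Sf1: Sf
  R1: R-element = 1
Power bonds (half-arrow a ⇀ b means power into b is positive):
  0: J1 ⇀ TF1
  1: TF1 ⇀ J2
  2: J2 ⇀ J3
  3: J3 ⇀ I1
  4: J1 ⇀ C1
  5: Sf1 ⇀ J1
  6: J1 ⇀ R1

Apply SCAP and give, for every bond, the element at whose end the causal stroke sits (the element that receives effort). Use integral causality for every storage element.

#0 stroke at TF1
#1 stroke at J2
#2 stroke at J3
#3 stroke at I1
#4 stroke at J1
#5 stroke at Sf1
#6 stroke at R1

#5 |Sf1  (Sf1 (Sf) sets flow on bond)
#3 |I1  (I1 outputs flow p/I1)
#2 |J3  (1-jn J3 has f-setter on 3)
#1 |J2  (common-f at J2 fixed by 2)
#0 |TF1  (TF1: transformer flips bond 1)
#4 |J1  (prefer integral on C1)
#6 |R1  (J1 effort already set via bond 4)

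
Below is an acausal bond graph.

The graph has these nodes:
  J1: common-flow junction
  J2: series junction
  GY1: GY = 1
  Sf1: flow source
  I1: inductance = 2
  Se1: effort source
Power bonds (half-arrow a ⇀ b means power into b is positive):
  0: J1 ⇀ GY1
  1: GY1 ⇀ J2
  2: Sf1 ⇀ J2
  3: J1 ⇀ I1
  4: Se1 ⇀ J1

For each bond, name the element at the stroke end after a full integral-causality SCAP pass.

#0 stroke at J1
#1 stroke at J2
#2 stroke at Sf1
#3 stroke at I1
#4 stroke at J1

b2 |Sf1  (Sf1 fixes flow; stroke at Sf1)
b4 |J1  (Se1 fixes effort; stroke away)
b1 |J2  (J2 flow already set via bond 2)
b0 |J1  (GY1 both-in/both-out from 1)
b3 |I1  (J1: last free bond brings flow in)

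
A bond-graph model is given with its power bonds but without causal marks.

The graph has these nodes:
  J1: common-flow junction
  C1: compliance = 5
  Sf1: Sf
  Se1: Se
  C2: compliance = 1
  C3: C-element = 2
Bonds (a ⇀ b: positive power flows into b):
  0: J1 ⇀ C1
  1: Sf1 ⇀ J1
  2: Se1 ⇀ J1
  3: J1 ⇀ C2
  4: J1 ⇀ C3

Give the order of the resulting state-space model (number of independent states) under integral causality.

bond 1 stroke→Sf1  (Sf1 fixes flow; stroke at Sf1)
bond 2 stroke→J1  (source Se1 imposes e)
bond 0 stroke→J1  (J1: bond 1 brought flow, rest push out)
bond 3 stroke→J1  (J1 flow already set via bond 1)
bond 4 stroke→J1  (J1 flow already set via bond 1)

3  (C1, C2, C3 all integral)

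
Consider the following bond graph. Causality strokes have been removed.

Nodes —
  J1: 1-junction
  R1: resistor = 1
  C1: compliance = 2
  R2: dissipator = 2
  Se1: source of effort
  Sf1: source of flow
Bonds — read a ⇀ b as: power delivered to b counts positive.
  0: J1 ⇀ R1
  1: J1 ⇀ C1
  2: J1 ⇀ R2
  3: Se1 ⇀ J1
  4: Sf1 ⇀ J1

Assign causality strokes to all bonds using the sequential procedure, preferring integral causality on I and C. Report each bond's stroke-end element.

b0 stroke→J1
b1 stroke→J1
b2 stroke→J1
b3 stroke→J1
b4 stroke→Sf1

bond 3 stroke at J1  (Se1 fixes effort; stroke away)
bond 4 stroke at Sf1  (Sf1: flow source, stroke at near end)
bond 0 stroke at J1  (1-jn J1 has f-setter on 4)
bond 1 stroke at J1  (common-f at J1 fixed by 4)
bond 2 stroke at J1  (J1 flow already set via bond 4)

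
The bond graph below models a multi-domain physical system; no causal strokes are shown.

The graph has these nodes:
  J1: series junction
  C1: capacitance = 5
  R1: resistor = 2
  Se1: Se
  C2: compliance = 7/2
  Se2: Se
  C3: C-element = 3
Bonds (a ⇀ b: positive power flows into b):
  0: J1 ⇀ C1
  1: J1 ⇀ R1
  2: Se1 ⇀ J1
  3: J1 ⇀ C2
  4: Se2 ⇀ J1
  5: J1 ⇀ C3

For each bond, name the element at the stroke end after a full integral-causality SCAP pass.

β2 |J1  (Se1: effort source, stroke at far end)
β4 |J1  (Se2 (Se) sets effort on bond)
β0 |J1  (C1: C, integral causality)
β3 |J1  (C2: C, integral causality)
β5 |J1  (C3 outputs effort q/C3)
β1 |R1  (only one flow-in slot at J1)

bond 0 |J1
bond 1 |R1
bond 2 |J1
bond 3 |J1
bond 4 |J1
bond 5 |J1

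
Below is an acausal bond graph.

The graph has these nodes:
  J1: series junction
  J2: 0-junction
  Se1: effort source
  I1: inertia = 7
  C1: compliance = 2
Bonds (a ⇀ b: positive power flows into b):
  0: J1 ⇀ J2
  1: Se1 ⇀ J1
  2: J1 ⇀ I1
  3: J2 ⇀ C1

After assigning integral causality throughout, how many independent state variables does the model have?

bond 1 stroke→J1  (Se1: effort source, stroke at far end)
bond 2 stroke→I1  (prefer integral on I1)
bond 0 stroke→J1  (J1: bond 2 brought flow, rest push out)
bond 3 stroke→J2  (only one effort-in slot at J2)

2  (C1, I1 all integral)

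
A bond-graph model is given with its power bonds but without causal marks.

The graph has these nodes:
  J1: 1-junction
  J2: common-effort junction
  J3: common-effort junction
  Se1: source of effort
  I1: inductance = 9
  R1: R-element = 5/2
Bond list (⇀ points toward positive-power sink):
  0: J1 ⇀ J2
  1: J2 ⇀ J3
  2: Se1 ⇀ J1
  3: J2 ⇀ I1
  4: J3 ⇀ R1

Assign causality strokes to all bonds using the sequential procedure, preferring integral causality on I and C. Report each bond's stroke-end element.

bond 2 →J1  (source Se1 imposes e)
bond 0 →J2  (J1 needs exactly one f-in)
bond 1 →J3  (common-e at J2 fixed by 0)
bond 3 →I1  (J2: bond 0 brought effort, rest push out)
bond 4 →R1  (common-e at J3 fixed by 1)

bond 0 |J2
bond 1 |J3
bond 2 |J1
bond 3 |I1
bond 4 |R1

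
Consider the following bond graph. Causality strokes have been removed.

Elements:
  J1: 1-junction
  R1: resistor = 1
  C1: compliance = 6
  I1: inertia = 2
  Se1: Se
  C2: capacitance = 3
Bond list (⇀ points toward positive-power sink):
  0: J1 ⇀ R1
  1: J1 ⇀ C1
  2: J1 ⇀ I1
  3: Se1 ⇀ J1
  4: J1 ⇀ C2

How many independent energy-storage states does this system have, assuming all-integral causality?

β3 |J1  (Se1 fixes effort; stroke away)
β1 |J1  (prefer integral on C1)
β2 |I1  (I1: I, integral causality)
β0 |J1  (1-jn J1 has f-setter on 2)
β4 |J1  (common-f at J1 fixed by 2)

3  (C1, C2, I1 all integral)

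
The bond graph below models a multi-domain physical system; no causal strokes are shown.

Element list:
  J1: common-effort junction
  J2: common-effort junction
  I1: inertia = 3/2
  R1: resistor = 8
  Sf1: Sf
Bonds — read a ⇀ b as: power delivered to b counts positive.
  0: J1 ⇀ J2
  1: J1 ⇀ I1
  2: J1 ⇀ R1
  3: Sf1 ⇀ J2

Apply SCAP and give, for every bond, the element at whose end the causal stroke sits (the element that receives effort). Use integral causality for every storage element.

#0 →J2
#1 →I1
#2 →J1
#3 →Sf1

#3 |Sf1  (source Sf1 imposes f)
#0 |J2  (J2: last free bond brings effort in)
#1 |I1  (prefer integral on I1)
#2 |J1  (only one effort-in slot at J1)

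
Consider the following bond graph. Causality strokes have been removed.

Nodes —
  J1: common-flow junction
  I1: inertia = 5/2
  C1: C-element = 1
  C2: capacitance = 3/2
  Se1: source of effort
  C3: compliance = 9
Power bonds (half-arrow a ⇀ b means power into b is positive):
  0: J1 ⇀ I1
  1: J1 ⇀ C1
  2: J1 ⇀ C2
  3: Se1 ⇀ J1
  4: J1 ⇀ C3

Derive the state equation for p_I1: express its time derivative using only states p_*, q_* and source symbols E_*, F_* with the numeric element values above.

dp_I1/dt = E_Se1 - q_C1 - 2*q_C2/3 - q_C3/9

#3 stroke at J1  (Se1 (Se) sets effort on bond)
#0 stroke at I1  (I1 outputs flow p/I1)
#1 stroke at J1  (J1 flow already set via bond 0)
#2 stroke at J1  (J1 flow already set via bond 0)
#4 stroke at J1  (common-f at J1 fixed by 0)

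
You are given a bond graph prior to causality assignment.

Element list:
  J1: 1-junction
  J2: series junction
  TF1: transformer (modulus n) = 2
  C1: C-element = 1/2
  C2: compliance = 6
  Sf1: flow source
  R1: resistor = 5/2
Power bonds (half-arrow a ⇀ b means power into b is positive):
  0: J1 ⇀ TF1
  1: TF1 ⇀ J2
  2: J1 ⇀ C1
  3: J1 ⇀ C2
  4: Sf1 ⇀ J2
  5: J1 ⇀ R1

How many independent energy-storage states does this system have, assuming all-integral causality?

2  (C1, C2 all integral)

β4 stroke at Sf1  (source Sf1 imposes f)
β1 stroke at J2  (J2: bond 4 brought flow, rest push out)
β0 stroke at TF1  (TF1: transformer flips bond 1)
β2 stroke at J1  (J1 flow already set via bond 0)
β3 stroke at J1  (J1 flow already set via bond 0)
β5 stroke at J1  (J1 flow already set via bond 0)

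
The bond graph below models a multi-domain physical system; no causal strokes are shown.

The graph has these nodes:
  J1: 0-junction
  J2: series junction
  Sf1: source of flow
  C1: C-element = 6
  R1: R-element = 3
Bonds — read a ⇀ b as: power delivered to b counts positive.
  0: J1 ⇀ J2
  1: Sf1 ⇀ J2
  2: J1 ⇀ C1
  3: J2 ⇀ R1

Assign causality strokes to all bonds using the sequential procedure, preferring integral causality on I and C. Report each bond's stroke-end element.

β1 |Sf1  (Sf1 (Sf) sets flow on bond)
β0 |J2  (J2: bond 1 brought flow, rest push out)
β3 |J2  (1-jn J2 has f-setter on 1)
β2 |J1  (closing 0-jn rule on J1)

β0 →J2
β1 →Sf1
β2 →J1
β3 →J2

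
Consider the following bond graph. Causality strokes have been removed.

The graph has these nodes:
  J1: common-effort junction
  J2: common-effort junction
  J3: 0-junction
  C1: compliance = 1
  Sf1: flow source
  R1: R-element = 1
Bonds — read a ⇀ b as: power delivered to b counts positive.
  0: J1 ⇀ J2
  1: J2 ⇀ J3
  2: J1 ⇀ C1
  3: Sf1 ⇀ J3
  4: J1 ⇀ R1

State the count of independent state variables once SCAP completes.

1  (C1 all integral)

bond 3 |Sf1  (Sf1 (Sf) sets flow on bond)
bond 1 |J3  (J3 needs exactly one e-in)
bond 0 |J2  (J2: last free bond brings effort in)
bond 2 |J1  (C1: C, integral causality)
bond 4 |R1  (common-e at J1 fixed by 2)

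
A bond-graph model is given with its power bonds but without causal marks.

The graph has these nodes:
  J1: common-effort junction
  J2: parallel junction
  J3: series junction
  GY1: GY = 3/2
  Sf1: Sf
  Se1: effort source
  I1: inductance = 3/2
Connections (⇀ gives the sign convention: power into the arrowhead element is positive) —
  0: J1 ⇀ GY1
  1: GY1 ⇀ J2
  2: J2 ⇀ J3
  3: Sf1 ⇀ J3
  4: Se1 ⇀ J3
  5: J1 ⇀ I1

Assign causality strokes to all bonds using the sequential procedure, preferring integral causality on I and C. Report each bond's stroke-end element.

bond 3 →Sf1  (Sf1 (Sf) sets flow on bond)
bond 4 →J3  (source Se1 imposes e)
bond 2 →J3  (J3 flow already set via bond 3)
bond 1 →J2  (only one effort-in slot at J2)
bond 0 →J1  (GY GY1: same side as bond 1)
bond 5 →I1  (J1: bond 0 brought effort, rest push out)

bond 0 →J1
bond 1 →J2
bond 2 →J3
bond 3 →Sf1
bond 4 →J3
bond 5 →I1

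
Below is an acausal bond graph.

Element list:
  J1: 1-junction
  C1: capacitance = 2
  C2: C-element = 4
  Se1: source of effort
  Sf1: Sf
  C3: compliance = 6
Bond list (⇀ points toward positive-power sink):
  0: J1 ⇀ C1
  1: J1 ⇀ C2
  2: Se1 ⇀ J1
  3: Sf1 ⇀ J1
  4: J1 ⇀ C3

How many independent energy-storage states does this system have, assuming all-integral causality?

#2 stroke→J1  (Se1 fixes effort; stroke away)
#3 stroke→Sf1  (Sf1 fixes flow; stroke at Sf1)
#0 stroke→J1  (common-f at J1 fixed by 3)
#1 stroke→J1  (1-jn J1 has f-setter on 3)
#4 stroke→J1  (common-f at J1 fixed by 3)

3  (C1, C2, C3 all integral)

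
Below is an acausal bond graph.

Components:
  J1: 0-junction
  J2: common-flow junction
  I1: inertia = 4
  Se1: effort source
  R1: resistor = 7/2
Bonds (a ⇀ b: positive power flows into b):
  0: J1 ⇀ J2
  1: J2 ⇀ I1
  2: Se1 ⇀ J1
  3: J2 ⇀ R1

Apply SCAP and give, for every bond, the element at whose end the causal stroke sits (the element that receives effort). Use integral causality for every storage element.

b0 stroke→J2
b1 stroke→I1
b2 stroke→J1
b3 stroke→J2

bond 2 stroke→J1  (Se1: effort source, stroke at far end)
bond 0 stroke→J2  (J1 effort already set via bond 2)
bond 1 stroke→I1  (I1 outputs flow p/I1)
bond 3 stroke→J2  (J2: bond 1 brought flow, rest push out)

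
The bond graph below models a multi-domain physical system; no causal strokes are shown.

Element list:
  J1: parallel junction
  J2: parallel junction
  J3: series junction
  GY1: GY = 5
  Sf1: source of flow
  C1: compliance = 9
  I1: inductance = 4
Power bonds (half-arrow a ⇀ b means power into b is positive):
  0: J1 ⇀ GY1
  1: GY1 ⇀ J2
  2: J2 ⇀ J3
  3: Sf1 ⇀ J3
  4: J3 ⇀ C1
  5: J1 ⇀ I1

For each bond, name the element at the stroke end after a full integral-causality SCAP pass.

#3 |Sf1  (source Sf1 imposes f)
#2 |J3  (J3: bond 3 brought flow, rest push out)
#4 |J3  (J3 flow already set via bond 3)
#1 |J2  (closing 0-jn rule on J2)
#0 |J1  (through GY1, causality inverts; strokes same side of GY1)
#5 |I1  (0-jn J1 has e-setter on 0)

b0 |J1
b1 |J2
b2 |J3
b3 |Sf1
b4 |J3
b5 |I1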